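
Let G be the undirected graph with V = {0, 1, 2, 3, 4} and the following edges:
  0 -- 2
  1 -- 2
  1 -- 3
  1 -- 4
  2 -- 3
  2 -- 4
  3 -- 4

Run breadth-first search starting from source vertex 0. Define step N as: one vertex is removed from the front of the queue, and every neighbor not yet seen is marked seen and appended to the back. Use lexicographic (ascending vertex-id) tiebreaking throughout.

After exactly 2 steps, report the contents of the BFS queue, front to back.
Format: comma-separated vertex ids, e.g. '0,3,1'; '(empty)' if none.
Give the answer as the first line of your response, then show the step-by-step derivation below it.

1,3,4

step 1: dequeue 0; queue=[2]; order=0
step 2: dequeue 2; queue=[1,3,4]; order=0,2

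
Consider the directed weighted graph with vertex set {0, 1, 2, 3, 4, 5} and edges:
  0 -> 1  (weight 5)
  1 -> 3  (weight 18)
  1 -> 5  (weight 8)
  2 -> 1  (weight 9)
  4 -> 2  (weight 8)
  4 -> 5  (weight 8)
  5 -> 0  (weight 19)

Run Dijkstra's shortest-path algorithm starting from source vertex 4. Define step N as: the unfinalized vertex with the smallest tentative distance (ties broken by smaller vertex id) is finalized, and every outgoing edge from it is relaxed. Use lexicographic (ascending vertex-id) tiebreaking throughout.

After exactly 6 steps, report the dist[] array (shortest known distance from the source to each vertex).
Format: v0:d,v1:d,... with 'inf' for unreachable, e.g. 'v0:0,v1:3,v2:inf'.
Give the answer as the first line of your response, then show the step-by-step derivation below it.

v0:27,v1:17,v2:8,v3:35,v4:0,v5:8

step 1: dist = v0:inf,v1:inf,v2:8,v3:inf,v4:0,v5:8
step 2: dist = v0:inf,v1:17,v2:8,v3:inf,v4:0,v5:8
step 3: dist = v0:27,v1:17,v2:8,v3:inf,v4:0,v5:8
step 4: dist = v0:27,v1:17,v2:8,v3:35,v4:0,v5:8
step 5: dist = v0:27,v1:17,v2:8,v3:35,v4:0,v5:8
step 6: dist = v0:27,v1:17,v2:8,v3:35,v4:0,v5:8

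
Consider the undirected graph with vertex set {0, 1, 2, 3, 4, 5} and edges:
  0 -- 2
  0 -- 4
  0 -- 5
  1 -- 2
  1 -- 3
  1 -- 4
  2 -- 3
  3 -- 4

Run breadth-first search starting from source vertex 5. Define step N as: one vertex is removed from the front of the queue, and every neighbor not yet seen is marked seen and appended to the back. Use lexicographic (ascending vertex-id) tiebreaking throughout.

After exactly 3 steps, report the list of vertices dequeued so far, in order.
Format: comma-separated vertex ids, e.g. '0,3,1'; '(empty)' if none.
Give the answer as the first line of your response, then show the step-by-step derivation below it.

5,0,2

step 1: dequeue 5; queue=[0]; order=5
step 2: dequeue 0; queue=[2,4]; order=5,0
step 3: dequeue 2; queue=[4,1,3]; order=5,0,2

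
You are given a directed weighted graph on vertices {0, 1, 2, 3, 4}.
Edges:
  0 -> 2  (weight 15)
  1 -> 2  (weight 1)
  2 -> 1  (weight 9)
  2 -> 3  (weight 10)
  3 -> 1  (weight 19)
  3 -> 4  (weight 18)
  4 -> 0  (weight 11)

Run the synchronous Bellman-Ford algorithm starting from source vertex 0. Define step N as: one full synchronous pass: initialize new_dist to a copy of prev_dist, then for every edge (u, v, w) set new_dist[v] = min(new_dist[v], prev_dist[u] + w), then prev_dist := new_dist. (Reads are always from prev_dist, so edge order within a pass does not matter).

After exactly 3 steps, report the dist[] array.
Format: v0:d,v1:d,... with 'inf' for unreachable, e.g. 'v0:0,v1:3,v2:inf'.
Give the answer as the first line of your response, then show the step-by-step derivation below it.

v0:0,v1:24,v2:15,v3:25,v4:43

step 1: dist = v0:0,v1:inf,v2:15,v3:inf,v4:inf
step 2: dist = v0:0,v1:24,v2:15,v3:25,v4:inf
step 3: dist = v0:0,v1:24,v2:15,v3:25,v4:43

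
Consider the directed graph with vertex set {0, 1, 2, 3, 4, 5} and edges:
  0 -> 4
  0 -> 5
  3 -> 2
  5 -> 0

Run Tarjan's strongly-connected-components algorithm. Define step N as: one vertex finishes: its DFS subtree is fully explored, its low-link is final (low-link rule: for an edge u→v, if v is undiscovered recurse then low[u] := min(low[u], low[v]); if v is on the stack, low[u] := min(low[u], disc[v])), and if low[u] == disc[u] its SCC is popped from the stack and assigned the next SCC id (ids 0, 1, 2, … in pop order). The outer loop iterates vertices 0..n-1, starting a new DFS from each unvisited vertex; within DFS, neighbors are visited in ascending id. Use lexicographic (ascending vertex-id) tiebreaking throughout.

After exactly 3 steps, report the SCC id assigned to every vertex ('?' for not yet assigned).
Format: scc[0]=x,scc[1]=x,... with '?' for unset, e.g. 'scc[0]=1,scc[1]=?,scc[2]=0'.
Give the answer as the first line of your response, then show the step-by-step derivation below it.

scc[0]=1,scc[1]=?,scc[2]=?,scc[3]=?,scc[4]=0,scc[5]=1

step 1: low=(low[0]=0,low[1]=?,low[2]=?,low[3]=?,low[4]=1,low[5]=?); scc=(scc[0]=?,scc[1]=?,scc[2]=?,scc[3]=?,scc[4]=0,scc[5]=?)
step 2: low=(low[0]=0,low[1]=?,low[2]=?,low[3]=?,low[4]=1,low[5]=0); scc=(scc[0]=?,scc[1]=?,scc[2]=?,scc[3]=?,scc[4]=0,scc[5]=?)
step 3: low=(low[0]=0,low[1]=?,low[2]=?,low[3]=?,low[4]=1,low[5]=0); scc=(scc[0]=1,scc[1]=?,scc[2]=?,scc[3]=?,scc[4]=0,scc[5]=1)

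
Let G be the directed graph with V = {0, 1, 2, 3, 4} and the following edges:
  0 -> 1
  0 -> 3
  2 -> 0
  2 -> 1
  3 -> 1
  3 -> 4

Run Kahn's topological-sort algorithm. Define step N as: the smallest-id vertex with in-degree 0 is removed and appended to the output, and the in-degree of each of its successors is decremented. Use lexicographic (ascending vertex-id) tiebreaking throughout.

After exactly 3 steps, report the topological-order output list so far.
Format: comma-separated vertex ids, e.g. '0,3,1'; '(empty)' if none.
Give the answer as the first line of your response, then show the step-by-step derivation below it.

2,0,3

step 1: output 2; order=[2]; indeg=(0,2,0,1,1)
step 2: output 0; order=[2,0]; indeg=(0,1,0,0,1)
step 3: output 3; order=[2,0,3]; indeg=(0,0,0,0,0)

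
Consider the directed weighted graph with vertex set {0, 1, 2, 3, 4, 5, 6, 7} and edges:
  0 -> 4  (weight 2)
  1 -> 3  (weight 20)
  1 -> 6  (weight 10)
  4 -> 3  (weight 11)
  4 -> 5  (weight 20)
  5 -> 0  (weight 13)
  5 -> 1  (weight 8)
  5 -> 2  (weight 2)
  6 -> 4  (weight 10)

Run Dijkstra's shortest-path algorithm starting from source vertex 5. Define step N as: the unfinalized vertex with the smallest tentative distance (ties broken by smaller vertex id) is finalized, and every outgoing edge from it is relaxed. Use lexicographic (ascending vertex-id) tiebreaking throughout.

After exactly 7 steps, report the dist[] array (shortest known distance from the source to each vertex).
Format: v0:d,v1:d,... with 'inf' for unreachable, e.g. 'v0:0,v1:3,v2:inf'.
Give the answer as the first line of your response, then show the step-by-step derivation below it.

v0:13,v1:8,v2:2,v3:26,v4:15,v5:0,v6:18,v7:inf

step 1: dist = v0:13,v1:8,v2:2,v3:inf,v4:inf,v5:0,v6:inf,v7:inf
step 2: dist = v0:13,v1:8,v2:2,v3:inf,v4:inf,v5:0,v6:inf,v7:inf
step 3: dist = v0:13,v1:8,v2:2,v3:28,v4:inf,v5:0,v6:18,v7:inf
step 4: dist = v0:13,v1:8,v2:2,v3:28,v4:15,v5:0,v6:18,v7:inf
step 5: dist = v0:13,v1:8,v2:2,v3:26,v4:15,v5:0,v6:18,v7:inf
step 6: dist = v0:13,v1:8,v2:2,v3:26,v4:15,v5:0,v6:18,v7:inf
step 7: dist = v0:13,v1:8,v2:2,v3:26,v4:15,v5:0,v6:18,v7:inf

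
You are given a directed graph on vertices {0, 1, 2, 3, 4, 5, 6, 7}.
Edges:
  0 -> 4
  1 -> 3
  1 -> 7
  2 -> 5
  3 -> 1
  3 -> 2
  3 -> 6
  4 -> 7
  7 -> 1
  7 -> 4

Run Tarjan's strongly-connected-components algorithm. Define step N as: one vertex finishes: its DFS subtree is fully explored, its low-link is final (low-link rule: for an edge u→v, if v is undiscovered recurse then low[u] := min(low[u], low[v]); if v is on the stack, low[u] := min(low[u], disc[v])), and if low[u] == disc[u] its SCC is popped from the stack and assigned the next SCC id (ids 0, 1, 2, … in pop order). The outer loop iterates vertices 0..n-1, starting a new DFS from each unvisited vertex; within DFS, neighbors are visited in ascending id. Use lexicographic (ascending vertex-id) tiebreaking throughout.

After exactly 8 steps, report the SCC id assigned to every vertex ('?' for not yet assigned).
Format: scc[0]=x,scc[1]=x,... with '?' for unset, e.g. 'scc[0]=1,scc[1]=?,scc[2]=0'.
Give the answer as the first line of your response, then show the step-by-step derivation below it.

scc[0]=4,scc[1]=3,scc[2]=1,scc[3]=3,scc[4]=3,scc[5]=0,scc[6]=2,scc[7]=3

step 1: low=(low[0]=0,low[1]=3,low[2]=5,low[3]=3,low[4]=1,low[5]=6,low[6]=?,low[7]=2); scc=(scc[0]=?,scc[1]=?,scc[2]=?,scc[3]=?,scc[4]=?,scc[5]=0,scc[6]=?,scc[7]=?)
step 2: low=(low[0]=0,low[1]=3,low[2]=5,low[3]=3,low[4]=1,low[5]=6,low[6]=?,low[7]=2); scc=(scc[0]=?,scc[1]=?,scc[2]=1,scc[3]=?,scc[4]=?,scc[5]=0,scc[6]=?,scc[7]=?)
step 3: low=(low[0]=0,low[1]=3,low[2]=5,low[3]=3,low[4]=1,low[5]=6,low[6]=7,low[7]=2); scc=(scc[0]=?,scc[1]=?,scc[2]=1,scc[3]=?,scc[4]=?,scc[5]=0,scc[6]=2,scc[7]=?)
step 4: low=(low[0]=0,low[1]=3,low[2]=5,low[3]=3,low[4]=1,low[5]=6,low[6]=7,low[7]=2); scc=(scc[0]=?,scc[1]=?,scc[2]=1,scc[3]=?,scc[4]=?,scc[5]=0,scc[6]=2,scc[7]=?)
step 5: low=(low[0]=0,low[1]=2,low[2]=5,low[3]=3,low[4]=1,low[5]=6,low[6]=7,low[7]=2); scc=(scc[0]=?,scc[1]=?,scc[2]=1,scc[3]=?,scc[4]=?,scc[5]=0,scc[6]=2,scc[7]=?)
step 6: low=(low[0]=0,low[1]=2,low[2]=5,low[3]=3,low[4]=1,low[5]=6,low[6]=7,low[7]=1); scc=(scc[0]=?,scc[1]=?,scc[2]=1,scc[3]=?,scc[4]=?,scc[5]=0,scc[6]=2,scc[7]=?)
step 7: low=(low[0]=0,low[1]=2,low[2]=5,low[3]=3,low[4]=1,low[5]=6,low[6]=7,low[7]=1); scc=(scc[0]=?,scc[1]=3,scc[2]=1,scc[3]=3,scc[4]=3,scc[5]=0,scc[6]=2,scc[7]=3)
step 8: low=(low[0]=0,low[1]=2,low[2]=5,low[3]=3,low[4]=1,low[5]=6,low[6]=7,low[7]=1); scc=(scc[0]=4,scc[1]=3,scc[2]=1,scc[3]=3,scc[4]=3,scc[5]=0,scc[6]=2,scc[7]=3)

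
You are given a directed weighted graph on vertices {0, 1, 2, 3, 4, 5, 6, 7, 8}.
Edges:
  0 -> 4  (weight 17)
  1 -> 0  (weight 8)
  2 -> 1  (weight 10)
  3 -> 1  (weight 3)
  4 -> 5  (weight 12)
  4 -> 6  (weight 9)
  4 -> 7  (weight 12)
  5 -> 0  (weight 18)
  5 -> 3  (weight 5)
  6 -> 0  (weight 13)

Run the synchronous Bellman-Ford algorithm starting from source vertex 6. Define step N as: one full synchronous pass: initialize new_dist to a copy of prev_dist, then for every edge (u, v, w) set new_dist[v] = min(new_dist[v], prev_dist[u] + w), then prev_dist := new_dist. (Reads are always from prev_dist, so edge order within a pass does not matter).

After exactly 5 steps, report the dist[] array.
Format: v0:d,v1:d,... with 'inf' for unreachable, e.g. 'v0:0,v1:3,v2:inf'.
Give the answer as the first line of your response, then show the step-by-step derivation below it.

v0:13,v1:50,v2:inf,v3:47,v4:30,v5:42,v6:0,v7:42,v8:inf

step 1: dist = v0:13,v1:inf,v2:inf,v3:inf,v4:inf,v5:inf,v6:0,v7:inf,v8:inf
step 2: dist = v0:13,v1:inf,v2:inf,v3:inf,v4:30,v5:inf,v6:0,v7:inf,v8:inf
step 3: dist = v0:13,v1:inf,v2:inf,v3:inf,v4:30,v5:42,v6:0,v7:42,v8:inf
step 4: dist = v0:13,v1:inf,v2:inf,v3:47,v4:30,v5:42,v6:0,v7:42,v8:inf
step 5: dist = v0:13,v1:50,v2:inf,v3:47,v4:30,v5:42,v6:0,v7:42,v8:inf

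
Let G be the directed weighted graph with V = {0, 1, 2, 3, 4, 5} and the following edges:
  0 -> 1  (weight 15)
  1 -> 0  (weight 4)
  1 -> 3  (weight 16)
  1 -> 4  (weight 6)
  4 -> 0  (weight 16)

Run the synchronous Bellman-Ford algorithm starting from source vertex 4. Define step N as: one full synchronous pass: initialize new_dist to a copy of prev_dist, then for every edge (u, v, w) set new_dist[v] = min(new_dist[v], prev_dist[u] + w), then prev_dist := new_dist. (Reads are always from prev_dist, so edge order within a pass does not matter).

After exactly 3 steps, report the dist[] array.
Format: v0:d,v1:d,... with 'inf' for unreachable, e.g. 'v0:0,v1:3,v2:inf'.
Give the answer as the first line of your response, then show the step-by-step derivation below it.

v0:16,v1:31,v2:inf,v3:47,v4:0,v5:inf

step 1: dist = v0:16,v1:inf,v2:inf,v3:inf,v4:0,v5:inf
step 2: dist = v0:16,v1:31,v2:inf,v3:inf,v4:0,v5:inf
step 3: dist = v0:16,v1:31,v2:inf,v3:47,v4:0,v5:inf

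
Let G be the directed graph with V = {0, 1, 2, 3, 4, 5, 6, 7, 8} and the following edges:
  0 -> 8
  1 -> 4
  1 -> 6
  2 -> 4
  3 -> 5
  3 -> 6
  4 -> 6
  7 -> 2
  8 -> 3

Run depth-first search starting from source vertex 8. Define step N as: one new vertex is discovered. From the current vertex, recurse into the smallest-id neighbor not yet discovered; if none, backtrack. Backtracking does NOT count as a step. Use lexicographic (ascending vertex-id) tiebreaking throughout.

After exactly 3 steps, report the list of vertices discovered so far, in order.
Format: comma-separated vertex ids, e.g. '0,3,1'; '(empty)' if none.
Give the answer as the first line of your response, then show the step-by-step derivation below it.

8,3,5

step 1: discover 8; path=8; order=8
step 2: discover 3; path=8>3; order=8,3
step 3: discover 5; path=8>3>5; order=8,3,5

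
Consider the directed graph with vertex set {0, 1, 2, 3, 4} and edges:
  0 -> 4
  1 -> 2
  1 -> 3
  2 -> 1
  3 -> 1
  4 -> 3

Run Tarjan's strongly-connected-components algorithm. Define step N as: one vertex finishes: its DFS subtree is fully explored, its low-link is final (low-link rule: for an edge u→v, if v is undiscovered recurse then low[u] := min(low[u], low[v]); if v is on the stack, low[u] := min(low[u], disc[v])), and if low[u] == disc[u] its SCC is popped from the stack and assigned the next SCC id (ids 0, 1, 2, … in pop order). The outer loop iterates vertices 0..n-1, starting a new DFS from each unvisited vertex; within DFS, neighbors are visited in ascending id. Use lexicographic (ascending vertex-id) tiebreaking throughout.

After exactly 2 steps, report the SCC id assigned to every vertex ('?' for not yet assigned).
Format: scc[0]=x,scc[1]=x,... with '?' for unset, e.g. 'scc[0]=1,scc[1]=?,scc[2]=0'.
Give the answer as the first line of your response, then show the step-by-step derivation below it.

scc[0]=?,scc[1]=?,scc[2]=?,scc[3]=?,scc[4]=?

step 1: low=(low[0]=0,low[1]=3,low[2]=3,low[3]=2,low[4]=1); scc=(scc[0]=?,scc[1]=?,scc[2]=?,scc[3]=?,scc[4]=?)
step 2: low=(low[0]=0,low[1]=2,low[2]=3,low[3]=2,low[4]=1); scc=(scc[0]=?,scc[1]=?,scc[2]=?,scc[3]=?,scc[4]=?)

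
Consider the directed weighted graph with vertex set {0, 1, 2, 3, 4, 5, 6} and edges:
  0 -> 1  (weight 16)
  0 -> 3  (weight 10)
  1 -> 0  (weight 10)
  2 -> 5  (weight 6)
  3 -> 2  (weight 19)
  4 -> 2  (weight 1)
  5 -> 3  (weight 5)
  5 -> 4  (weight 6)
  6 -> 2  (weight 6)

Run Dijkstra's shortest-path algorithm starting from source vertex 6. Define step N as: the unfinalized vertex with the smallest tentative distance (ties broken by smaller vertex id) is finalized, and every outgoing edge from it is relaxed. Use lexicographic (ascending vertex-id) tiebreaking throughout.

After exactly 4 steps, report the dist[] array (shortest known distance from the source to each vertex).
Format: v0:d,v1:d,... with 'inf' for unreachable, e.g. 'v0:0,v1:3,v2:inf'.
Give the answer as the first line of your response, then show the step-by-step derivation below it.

v0:inf,v1:inf,v2:6,v3:17,v4:18,v5:12,v6:0

step 1: dist = v0:inf,v1:inf,v2:6,v3:inf,v4:inf,v5:inf,v6:0
step 2: dist = v0:inf,v1:inf,v2:6,v3:inf,v4:inf,v5:12,v6:0
step 3: dist = v0:inf,v1:inf,v2:6,v3:17,v4:18,v5:12,v6:0
step 4: dist = v0:inf,v1:inf,v2:6,v3:17,v4:18,v5:12,v6:0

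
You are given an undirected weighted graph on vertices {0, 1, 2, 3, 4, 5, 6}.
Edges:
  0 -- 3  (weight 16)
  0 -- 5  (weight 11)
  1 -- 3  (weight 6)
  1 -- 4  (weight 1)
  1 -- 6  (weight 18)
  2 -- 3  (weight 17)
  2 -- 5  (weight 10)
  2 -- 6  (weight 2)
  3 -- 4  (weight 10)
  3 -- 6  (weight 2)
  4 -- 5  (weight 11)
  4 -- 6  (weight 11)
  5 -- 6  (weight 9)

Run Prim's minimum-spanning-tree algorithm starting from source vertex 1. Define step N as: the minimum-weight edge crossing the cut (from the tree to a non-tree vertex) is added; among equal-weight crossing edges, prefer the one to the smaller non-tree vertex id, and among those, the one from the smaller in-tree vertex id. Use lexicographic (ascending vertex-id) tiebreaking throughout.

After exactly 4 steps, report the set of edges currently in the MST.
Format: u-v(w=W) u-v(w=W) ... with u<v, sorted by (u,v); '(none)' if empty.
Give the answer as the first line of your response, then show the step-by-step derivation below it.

1-3(w=6) 1-4(w=1) 2-6(w=2) 3-6(w=2)

step 1: add edge 1-4 (w=1); MST = {1-4(w=1)}
step 2: add edge 1-3 (w=6); MST = {1-3(w=6) 1-4(w=1)}
step 3: add edge 3-6 (w=2); MST = {1-3(w=6) 1-4(w=1) 3-6(w=2)}
step 4: add edge 2-6 (w=2); MST = {1-3(w=6) 1-4(w=1) 2-6(w=2) 3-6(w=2)}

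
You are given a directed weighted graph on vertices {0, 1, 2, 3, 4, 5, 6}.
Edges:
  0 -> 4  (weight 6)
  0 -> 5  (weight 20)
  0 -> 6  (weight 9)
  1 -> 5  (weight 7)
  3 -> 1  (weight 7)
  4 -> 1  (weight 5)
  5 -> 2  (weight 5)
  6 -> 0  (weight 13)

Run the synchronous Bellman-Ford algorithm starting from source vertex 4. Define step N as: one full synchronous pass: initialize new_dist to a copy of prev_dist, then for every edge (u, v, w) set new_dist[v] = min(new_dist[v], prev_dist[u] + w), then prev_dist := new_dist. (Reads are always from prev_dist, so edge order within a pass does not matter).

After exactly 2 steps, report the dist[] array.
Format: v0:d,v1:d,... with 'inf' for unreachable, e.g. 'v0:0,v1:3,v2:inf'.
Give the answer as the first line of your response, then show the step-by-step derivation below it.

v0:inf,v1:5,v2:inf,v3:inf,v4:0,v5:12,v6:inf

step 1: dist = v0:inf,v1:5,v2:inf,v3:inf,v4:0,v5:inf,v6:inf
step 2: dist = v0:inf,v1:5,v2:inf,v3:inf,v4:0,v5:12,v6:inf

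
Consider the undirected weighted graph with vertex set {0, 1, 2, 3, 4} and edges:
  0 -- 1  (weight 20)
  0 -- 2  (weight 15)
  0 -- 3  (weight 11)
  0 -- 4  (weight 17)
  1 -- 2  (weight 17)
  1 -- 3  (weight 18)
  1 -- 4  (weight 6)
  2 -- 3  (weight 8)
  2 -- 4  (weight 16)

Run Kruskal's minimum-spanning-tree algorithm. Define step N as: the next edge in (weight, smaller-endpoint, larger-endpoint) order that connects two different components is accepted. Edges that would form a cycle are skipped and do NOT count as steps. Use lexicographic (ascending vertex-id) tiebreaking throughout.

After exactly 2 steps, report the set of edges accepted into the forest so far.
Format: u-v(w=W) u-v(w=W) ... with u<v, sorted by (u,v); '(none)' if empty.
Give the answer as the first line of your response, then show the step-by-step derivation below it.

1-4(w=6) 2-3(w=8)

step 1: add edge 1-4 (w=6); MST = {1-4(w=6)}
step 2: add edge 2-3 (w=8); MST = {1-4(w=6) 2-3(w=8)}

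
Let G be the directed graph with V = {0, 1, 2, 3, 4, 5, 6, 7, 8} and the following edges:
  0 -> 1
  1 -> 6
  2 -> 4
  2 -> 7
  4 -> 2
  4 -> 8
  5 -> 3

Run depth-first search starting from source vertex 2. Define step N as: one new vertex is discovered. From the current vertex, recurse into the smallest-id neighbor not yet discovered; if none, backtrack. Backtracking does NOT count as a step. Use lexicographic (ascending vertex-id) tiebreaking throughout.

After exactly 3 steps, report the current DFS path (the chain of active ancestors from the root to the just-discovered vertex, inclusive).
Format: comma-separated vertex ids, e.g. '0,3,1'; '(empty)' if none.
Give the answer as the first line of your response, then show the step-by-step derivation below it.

2,4,8

step 1: discover 2; path=2; order=2
step 2: discover 4; path=2>4; order=2,4
step 3: discover 8; path=2>4>8; order=2,4,8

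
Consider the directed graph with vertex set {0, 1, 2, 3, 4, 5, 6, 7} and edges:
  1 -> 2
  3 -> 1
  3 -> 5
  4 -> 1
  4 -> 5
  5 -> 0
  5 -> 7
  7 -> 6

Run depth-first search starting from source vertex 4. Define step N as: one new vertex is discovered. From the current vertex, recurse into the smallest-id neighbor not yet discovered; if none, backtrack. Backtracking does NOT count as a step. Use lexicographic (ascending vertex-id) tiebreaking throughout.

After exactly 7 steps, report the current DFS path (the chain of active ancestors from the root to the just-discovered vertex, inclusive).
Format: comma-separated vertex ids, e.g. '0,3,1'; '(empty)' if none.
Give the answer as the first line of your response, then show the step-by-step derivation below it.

4,5,7,6

step 1: discover 4; path=4; order=4
step 2: discover 1; path=4>1; order=4,1
step 3: discover 2; path=4>1>2; order=4,1,2
step 4: discover 5; path=4>5; order=4,1,2,5
step 5: discover 0; path=4>5>0; order=4,1,2,5,0
step 6: discover 7; path=4>5>7; order=4,1,2,5,0,7
step 7: discover 6; path=4>5>7>6; order=4,1,2,5,0,7,6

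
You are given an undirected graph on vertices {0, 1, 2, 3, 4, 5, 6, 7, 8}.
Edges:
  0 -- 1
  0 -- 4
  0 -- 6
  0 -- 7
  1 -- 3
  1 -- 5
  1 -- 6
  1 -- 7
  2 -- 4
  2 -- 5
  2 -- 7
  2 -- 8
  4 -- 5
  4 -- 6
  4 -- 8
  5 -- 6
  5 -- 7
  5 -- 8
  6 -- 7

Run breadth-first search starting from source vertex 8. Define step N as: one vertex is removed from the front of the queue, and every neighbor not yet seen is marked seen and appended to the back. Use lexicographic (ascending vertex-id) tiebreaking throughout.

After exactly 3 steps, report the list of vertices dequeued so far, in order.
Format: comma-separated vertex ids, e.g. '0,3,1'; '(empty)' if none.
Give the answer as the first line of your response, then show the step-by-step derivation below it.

8,2,4

step 1: dequeue 8; queue=[2,4,5]; order=8
step 2: dequeue 2; queue=[4,5,7]; order=8,2
step 3: dequeue 4; queue=[5,7,0,6]; order=8,2,4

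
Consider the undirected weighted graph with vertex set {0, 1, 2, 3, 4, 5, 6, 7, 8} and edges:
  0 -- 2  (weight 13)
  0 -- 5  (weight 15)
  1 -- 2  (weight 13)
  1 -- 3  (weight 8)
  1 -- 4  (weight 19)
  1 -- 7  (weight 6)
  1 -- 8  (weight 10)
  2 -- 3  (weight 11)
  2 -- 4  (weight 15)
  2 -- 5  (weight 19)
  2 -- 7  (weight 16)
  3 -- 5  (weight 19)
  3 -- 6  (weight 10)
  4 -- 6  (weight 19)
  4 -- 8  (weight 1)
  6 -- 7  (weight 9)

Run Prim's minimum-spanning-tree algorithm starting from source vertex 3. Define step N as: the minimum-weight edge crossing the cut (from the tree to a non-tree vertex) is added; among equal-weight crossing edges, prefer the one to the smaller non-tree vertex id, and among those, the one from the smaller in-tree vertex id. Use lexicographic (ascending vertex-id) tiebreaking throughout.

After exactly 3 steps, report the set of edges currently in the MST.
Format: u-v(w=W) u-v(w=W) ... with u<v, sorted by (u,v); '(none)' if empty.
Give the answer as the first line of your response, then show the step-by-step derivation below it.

1-3(w=8) 1-7(w=6) 6-7(w=9)

step 1: add edge 1-3 (w=8); MST = {1-3(w=8)}
step 2: add edge 1-7 (w=6); MST = {1-3(w=8) 1-7(w=6)}
step 3: add edge 6-7 (w=9); MST = {1-3(w=8) 1-7(w=6) 6-7(w=9)}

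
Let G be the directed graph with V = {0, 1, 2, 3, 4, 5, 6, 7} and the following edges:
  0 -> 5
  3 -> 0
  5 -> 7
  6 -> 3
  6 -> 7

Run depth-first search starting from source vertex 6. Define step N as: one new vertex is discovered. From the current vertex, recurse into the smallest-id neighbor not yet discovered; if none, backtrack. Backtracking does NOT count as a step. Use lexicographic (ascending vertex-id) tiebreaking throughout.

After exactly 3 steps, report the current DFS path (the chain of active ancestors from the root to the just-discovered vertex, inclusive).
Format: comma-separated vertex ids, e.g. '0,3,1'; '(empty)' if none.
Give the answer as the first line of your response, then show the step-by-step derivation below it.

6,3,0

step 1: discover 6; path=6; order=6
step 2: discover 3; path=6>3; order=6,3
step 3: discover 0; path=6>3>0; order=6,3,0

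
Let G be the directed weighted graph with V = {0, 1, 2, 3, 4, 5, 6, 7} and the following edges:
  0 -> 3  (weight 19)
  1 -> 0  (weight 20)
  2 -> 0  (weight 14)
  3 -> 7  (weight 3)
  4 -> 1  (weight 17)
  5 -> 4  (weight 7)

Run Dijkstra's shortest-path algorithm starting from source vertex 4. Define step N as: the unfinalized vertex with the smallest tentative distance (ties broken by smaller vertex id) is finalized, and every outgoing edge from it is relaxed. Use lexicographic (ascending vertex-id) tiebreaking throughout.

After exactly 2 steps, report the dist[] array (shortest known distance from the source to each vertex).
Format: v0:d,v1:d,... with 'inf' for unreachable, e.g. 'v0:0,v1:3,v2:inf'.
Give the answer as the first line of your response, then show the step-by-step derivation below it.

v0:37,v1:17,v2:inf,v3:inf,v4:0,v5:inf,v6:inf,v7:inf

step 1: dist = v0:inf,v1:17,v2:inf,v3:inf,v4:0,v5:inf,v6:inf,v7:inf
step 2: dist = v0:37,v1:17,v2:inf,v3:inf,v4:0,v5:inf,v6:inf,v7:inf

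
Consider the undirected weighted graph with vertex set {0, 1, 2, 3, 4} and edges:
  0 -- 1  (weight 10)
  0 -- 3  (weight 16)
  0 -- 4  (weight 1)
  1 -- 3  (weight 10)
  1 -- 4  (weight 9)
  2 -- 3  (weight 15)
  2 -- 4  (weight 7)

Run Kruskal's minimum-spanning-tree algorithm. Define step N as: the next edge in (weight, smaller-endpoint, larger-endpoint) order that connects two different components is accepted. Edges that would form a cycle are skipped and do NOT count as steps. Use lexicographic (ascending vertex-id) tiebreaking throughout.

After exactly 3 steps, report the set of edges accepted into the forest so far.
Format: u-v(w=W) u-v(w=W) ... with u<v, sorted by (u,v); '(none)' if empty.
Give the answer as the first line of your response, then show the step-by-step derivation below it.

0-4(w=1) 1-4(w=9) 2-4(w=7)

step 1: add edge 0-4 (w=1); MST = {0-4(w=1)}
step 2: add edge 2-4 (w=7); MST = {0-4(w=1) 2-4(w=7)}
step 3: add edge 1-4 (w=9); MST = {0-4(w=1) 1-4(w=9) 2-4(w=7)}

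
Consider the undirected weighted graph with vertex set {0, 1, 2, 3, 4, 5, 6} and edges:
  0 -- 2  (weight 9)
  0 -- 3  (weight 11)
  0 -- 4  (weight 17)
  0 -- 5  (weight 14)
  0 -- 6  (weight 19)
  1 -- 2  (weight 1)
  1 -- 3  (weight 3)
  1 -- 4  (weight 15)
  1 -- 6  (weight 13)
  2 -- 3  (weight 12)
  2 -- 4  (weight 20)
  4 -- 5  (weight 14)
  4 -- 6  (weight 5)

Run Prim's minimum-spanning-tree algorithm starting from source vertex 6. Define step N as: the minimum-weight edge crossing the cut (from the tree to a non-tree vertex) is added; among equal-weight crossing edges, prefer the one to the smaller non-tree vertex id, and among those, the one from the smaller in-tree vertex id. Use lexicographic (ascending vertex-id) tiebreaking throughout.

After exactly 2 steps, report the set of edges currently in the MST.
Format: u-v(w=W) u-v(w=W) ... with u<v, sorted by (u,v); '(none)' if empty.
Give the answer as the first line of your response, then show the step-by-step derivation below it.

1-6(w=13) 4-6(w=5)

step 1: add edge 4-6 (w=5); MST = {4-6(w=5)}
step 2: add edge 1-6 (w=13); MST = {1-6(w=13) 4-6(w=5)}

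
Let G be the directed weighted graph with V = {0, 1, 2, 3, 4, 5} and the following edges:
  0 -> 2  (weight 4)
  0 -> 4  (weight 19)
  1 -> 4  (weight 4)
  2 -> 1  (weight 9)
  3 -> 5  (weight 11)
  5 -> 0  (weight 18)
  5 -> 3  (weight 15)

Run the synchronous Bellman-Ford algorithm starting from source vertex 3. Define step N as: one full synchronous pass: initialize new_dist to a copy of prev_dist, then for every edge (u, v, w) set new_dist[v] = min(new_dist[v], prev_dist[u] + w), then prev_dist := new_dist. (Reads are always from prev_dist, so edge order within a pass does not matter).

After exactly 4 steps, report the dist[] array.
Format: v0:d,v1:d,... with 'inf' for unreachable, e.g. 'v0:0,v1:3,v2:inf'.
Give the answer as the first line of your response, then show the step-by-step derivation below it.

v0:29,v1:42,v2:33,v3:0,v4:48,v5:11

step 1: dist = v0:inf,v1:inf,v2:inf,v3:0,v4:inf,v5:11
step 2: dist = v0:29,v1:inf,v2:inf,v3:0,v4:inf,v5:11
step 3: dist = v0:29,v1:inf,v2:33,v3:0,v4:48,v5:11
step 4: dist = v0:29,v1:42,v2:33,v3:0,v4:48,v5:11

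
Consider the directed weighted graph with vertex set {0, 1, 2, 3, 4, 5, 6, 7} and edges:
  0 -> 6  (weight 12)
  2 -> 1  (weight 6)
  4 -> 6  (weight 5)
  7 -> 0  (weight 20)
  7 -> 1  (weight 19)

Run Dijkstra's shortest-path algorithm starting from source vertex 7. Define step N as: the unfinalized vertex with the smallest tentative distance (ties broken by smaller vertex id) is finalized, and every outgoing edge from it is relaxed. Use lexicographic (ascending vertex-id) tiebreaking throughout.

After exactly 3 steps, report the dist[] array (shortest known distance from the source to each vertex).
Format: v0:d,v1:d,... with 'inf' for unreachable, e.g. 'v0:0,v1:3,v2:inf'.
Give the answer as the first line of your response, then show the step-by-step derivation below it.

v0:20,v1:19,v2:inf,v3:inf,v4:inf,v5:inf,v6:32,v7:0

step 1: dist = v0:20,v1:19,v2:inf,v3:inf,v4:inf,v5:inf,v6:inf,v7:0
step 2: dist = v0:20,v1:19,v2:inf,v3:inf,v4:inf,v5:inf,v6:inf,v7:0
step 3: dist = v0:20,v1:19,v2:inf,v3:inf,v4:inf,v5:inf,v6:32,v7:0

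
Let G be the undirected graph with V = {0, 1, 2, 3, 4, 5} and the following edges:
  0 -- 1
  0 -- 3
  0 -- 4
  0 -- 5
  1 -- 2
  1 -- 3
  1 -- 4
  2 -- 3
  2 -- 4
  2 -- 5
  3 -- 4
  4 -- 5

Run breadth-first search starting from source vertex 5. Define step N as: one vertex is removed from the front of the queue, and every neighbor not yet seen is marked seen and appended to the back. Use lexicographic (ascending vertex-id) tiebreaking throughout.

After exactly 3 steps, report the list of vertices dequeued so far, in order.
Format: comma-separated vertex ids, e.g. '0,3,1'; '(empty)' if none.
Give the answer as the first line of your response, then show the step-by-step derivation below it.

5,0,2

step 1: dequeue 5; queue=[0,2,4]; order=5
step 2: dequeue 0; queue=[2,4,1,3]; order=5,0
step 3: dequeue 2; queue=[4,1,3]; order=5,0,2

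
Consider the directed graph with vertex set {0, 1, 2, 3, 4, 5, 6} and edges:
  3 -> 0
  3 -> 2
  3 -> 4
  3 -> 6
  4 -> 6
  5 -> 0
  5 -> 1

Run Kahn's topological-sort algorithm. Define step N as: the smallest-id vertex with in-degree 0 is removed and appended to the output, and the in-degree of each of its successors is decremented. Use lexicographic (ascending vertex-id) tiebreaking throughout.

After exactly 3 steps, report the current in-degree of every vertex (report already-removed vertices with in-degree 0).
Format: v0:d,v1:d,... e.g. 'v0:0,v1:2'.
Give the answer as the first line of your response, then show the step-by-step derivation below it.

v0:1,v1:1,v2:0,v3:0,v4:0,v5:0,v6:0

step 1: output 3; order=[3]; indeg=(1,1,0,0,0,0,1)
step 2: output 2; order=[3,2]; indeg=(1,1,0,0,0,0,1)
step 3: output 4; order=[3,2,4]; indeg=(1,1,0,0,0,0,0)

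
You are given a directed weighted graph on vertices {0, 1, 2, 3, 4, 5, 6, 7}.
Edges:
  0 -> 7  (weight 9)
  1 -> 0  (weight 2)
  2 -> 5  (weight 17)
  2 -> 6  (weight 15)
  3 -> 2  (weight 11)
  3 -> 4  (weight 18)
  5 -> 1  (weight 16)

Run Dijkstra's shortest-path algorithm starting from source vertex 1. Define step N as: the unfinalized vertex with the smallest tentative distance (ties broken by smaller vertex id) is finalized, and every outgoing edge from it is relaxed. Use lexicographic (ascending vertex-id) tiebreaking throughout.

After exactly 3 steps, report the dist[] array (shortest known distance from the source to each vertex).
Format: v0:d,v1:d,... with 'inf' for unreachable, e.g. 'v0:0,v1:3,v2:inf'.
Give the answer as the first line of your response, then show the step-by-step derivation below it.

v0:2,v1:0,v2:inf,v3:inf,v4:inf,v5:inf,v6:inf,v7:11

step 1: dist = v0:2,v1:0,v2:inf,v3:inf,v4:inf,v5:inf,v6:inf,v7:inf
step 2: dist = v0:2,v1:0,v2:inf,v3:inf,v4:inf,v5:inf,v6:inf,v7:11
step 3: dist = v0:2,v1:0,v2:inf,v3:inf,v4:inf,v5:inf,v6:inf,v7:11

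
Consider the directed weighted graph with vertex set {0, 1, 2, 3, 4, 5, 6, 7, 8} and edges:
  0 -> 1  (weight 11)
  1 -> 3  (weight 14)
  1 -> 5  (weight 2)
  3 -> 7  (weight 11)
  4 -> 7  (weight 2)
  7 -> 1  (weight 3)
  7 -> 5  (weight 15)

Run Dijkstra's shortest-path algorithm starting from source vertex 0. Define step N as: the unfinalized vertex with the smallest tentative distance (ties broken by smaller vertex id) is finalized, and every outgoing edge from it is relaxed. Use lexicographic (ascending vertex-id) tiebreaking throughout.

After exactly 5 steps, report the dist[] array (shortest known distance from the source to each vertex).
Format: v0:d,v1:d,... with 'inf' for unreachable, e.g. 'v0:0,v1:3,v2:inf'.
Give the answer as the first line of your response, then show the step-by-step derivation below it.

v0:0,v1:11,v2:inf,v3:25,v4:inf,v5:13,v6:inf,v7:36,v8:inf

step 1: dist = v0:0,v1:11,v2:inf,v3:inf,v4:inf,v5:inf,v6:inf,v7:inf,v8:inf
step 2: dist = v0:0,v1:11,v2:inf,v3:25,v4:inf,v5:13,v6:inf,v7:inf,v8:inf
step 3: dist = v0:0,v1:11,v2:inf,v3:25,v4:inf,v5:13,v6:inf,v7:inf,v8:inf
step 4: dist = v0:0,v1:11,v2:inf,v3:25,v4:inf,v5:13,v6:inf,v7:36,v8:inf
step 5: dist = v0:0,v1:11,v2:inf,v3:25,v4:inf,v5:13,v6:inf,v7:36,v8:inf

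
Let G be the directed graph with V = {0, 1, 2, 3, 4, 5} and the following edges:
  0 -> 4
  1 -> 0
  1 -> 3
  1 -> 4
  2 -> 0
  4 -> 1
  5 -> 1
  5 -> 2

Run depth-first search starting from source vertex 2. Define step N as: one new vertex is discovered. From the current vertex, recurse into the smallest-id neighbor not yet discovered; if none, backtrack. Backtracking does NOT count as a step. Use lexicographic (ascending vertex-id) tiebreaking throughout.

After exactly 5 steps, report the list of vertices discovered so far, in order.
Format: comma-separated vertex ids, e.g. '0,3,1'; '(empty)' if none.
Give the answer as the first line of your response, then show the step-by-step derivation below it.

2,0,4,1,3

step 1: discover 2; path=2; order=2
step 2: discover 0; path=2>0; order=2,0
step 3: discover 4; path=2>0>4; order=2,0,4
step 4: discover 1; path=2>0>4>1; order=2,0,4,1
step 5: discover 3; path=2>0>4>1>3; order=2,0,4,1,3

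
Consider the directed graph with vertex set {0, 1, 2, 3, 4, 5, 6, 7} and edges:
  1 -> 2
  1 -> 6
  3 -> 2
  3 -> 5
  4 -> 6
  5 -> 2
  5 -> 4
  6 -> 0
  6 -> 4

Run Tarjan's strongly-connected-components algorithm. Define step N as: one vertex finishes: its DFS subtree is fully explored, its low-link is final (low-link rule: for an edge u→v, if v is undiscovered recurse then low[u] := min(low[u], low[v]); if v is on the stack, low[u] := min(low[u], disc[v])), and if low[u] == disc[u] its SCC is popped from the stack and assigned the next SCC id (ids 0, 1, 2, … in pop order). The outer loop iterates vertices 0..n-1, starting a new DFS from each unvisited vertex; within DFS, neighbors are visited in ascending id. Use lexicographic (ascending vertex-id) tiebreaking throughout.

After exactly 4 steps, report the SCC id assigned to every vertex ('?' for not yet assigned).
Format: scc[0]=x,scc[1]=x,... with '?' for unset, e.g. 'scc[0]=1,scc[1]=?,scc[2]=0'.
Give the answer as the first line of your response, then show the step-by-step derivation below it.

scc[0]=0,scc[1]=?,scc[2]=1,scc[3]=?,scc[4]=2,scc[5]=?,scc[6]=2,scc[7]=?

step 1: low=(low[0]=0,low[1]=?,low[2]=?,low[3]=?,low[4]=?,low[5]=?,low[6]=?,low[7]=?); scc=(scc[0]=0,scc[1]=?,scc[2]=?,scc[3]=?,scc[4]=?,scc[5]=?,scc[6]=?,scc[7]=?)
step 2: low=(low[0]=0,low[1]=1,low[2]=2,low[3]=?,low[4]=?,low[5]=?,low[6]=?,low[7]=?); scc=(scc[0]=0,scc[1]=?,scc[2]=1,scc[3]=?,scc[4]=?,scc[5]=?,scc[6]=?,scc[7]=?)
step 3: low=(low[0]=0,low[1]=1,low[2]=2,low[3]=?,low[4]=3,low[5]=?,low[6]=3,low[7]=?); scc=(scc[0]=0,scc[1]=?,scc[2]=1,scc[3]=?,scc[4]=?,scc[5]=?,scc[6]=?,scc[7]=?)
step 4: low=(low[0]=0,low[1]=1,low[2]=2,low[3]=?,low[4]=3,low[5]=?,low[6]=3,low[7]=?); scc=(scc[0]=0,scc[1]=?,scc[2]=1,scc[3]=?,scc[4]=2,scc[5]=?,scc[6]=2,scc[7]=?)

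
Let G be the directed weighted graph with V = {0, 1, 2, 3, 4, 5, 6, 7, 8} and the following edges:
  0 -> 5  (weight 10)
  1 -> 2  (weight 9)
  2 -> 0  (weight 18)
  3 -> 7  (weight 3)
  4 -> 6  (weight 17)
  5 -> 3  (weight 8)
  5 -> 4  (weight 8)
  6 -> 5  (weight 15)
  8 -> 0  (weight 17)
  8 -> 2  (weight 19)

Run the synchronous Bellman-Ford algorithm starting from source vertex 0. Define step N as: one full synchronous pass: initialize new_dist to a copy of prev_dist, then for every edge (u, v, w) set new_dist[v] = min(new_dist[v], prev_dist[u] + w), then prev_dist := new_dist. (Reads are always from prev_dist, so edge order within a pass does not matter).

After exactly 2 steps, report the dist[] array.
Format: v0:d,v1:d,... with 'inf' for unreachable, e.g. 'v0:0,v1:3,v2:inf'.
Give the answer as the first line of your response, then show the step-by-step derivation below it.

v0:0,v1:inf,v2:inf,v3:18,v4:18,v5:10,v6:inf,v7:inf,v8:inf

step 1: dist = v0:0,v1:inf,v2:inf,v3:inf,v4:inf,v5:10,v6:inf,v7:inf,v8:inf
step 2: dist = v0:0,v1:inf,v2:inf,v3:18,v4:18,v5:10,v6:inf,v7:inf,v8:inf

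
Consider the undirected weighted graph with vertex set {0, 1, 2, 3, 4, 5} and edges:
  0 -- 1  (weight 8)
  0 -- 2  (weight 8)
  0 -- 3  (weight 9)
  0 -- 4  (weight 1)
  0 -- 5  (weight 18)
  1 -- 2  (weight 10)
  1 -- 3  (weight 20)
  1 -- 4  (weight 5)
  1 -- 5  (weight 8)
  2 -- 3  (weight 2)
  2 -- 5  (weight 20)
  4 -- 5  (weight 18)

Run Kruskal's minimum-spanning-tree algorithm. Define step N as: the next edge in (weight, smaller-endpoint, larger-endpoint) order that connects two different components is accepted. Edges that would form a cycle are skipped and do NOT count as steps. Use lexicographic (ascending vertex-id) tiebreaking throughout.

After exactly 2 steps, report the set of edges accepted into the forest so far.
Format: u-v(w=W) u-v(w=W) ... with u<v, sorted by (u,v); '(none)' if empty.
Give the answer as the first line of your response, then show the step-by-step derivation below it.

0-4(w=1) 2-3(w=2)

step 1: add edge 0-4 (w=1); MST = {0-4(w=1)}
step 2: add edge 2-3 (w=2); MST = {0-4(w=1) 2-3(w=2)}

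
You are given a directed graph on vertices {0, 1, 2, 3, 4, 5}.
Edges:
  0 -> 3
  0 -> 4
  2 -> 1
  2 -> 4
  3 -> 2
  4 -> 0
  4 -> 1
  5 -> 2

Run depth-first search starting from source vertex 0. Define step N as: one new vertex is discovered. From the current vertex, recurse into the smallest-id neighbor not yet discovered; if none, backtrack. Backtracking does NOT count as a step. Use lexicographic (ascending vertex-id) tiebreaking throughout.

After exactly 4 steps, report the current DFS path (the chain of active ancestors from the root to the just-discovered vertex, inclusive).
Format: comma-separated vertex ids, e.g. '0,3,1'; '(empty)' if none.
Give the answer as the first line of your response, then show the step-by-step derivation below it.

0,3,2,1

step 1: discover 0; path=0; order=0
step 2: discover 3; path=0>3; order=0,3
step 3: discover 2; path=0>3>2; order=0,3,2
step 4: discover 1; path=0>3>2>1; order=0,3,2,1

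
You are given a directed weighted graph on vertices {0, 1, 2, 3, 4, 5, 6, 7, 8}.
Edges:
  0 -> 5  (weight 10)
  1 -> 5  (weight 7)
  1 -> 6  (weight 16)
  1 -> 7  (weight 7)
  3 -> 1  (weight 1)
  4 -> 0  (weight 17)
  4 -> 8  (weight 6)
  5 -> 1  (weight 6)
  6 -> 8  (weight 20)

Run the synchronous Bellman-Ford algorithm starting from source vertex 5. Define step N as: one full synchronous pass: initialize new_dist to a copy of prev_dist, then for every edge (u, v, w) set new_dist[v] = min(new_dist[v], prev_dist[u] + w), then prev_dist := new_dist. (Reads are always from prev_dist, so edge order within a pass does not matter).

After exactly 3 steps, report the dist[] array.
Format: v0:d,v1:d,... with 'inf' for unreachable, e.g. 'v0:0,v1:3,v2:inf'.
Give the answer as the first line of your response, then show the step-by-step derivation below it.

v0:inf,v1:6,v2:inf,v3:inf,v4:inf,v5:0,v6:22,v7:13,v8:42

step 1: dist = v0:inf,v1:6,v2:inf,v3:inf,v4:inf,v5:0,v6:inf,v7:inf,v8:inf
step 2: dist = v0:inf,v1:6,v2:inf,v3:inf,v4:inf,v5:0,v6:22,v7:13,v8:inf
step 3: dist = v0:inf,v1:6,v2:inf,v3:inf,v4:inf,v5:0,v6:22,v7:13,v8:42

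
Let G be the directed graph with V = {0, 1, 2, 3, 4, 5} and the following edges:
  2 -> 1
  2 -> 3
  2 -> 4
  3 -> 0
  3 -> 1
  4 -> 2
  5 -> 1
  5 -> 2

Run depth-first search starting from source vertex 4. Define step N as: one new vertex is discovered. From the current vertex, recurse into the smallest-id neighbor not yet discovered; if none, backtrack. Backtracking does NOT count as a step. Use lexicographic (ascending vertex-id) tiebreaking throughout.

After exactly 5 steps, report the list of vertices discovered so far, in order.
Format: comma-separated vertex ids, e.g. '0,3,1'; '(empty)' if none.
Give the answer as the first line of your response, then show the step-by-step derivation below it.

4,2,1,3,0

step 1: discover 4; path=4; order=4
step 2: discover 2; path=4>2; order=4,2
step 3: discover 1; path=4>2>1; order=4,2,1
step 4: discover 3; path=4>2>3; order=4,2,1,3
step 5: discover 0; path=4>2>3>0; order=4,2,1,3,0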